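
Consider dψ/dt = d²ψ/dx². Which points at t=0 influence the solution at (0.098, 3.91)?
The entire real line. The heat equation has infinite propagation speed: any initial disturbance instantly affects all points (though exponentially small far away).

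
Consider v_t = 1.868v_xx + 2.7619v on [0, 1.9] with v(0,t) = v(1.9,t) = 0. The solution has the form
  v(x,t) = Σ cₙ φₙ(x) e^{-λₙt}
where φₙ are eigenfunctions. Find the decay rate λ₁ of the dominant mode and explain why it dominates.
Eigenvalues: λₙ = 1.868n²π²/1.9² - 2.7619.
First three modes:
  n=1: λ₁ = 1.868π²/1.9² - 2.7619 ≈ 2.345
  n=2: λ₂ = 7.472π²/1.9² - 2.7619 ≈ 17.666
  n=3: λ₃ = 16.812π²/1.9² - 2.7619 ≈ 43.201
Since 1.868π²/1.9² ≈ 5.107 > 2.7619, all λₙ > 0.
The n=1 mode decays slowest → dominates as t → ∞.
Asymptotic: v ~ c₁ sin(πx/1.9) e^{-λ₁t} with decay rate λ₁ ≈ 2.345.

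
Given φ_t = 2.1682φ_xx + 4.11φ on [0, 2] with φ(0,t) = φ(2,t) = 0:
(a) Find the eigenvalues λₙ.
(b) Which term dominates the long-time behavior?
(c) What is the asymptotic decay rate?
Eigenvalues: λₙ = 2.1682n²π²/2² - 4.11.
First three modes:
  n=1: λ₁ = 2.1682π²/2² - 4.11 ≈ 1.24
  n=2: λ₂ = 8.6728π²/2² - 4.11 ≈ 17.289
  n=3: λ₃ = 19.5138π²/2² - 4.11 ≈ 44.038
Since 2.1682π²/2² ≈ 5.35 > 4.11, all λₙ > 0.
The n=1 mode decays slowest → dominates as t → ∞.
Asymptotic: φ ~ c₁ sin(πx/2) e^{-λ₁t} with decay rate λ₁ ≈ 1.24.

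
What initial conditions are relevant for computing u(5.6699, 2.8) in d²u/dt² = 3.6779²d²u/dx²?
Domain of dependence: [-4.62822, 15.96802]. Signals travel at speed 3.6779, so data within |x - 5.6699| ≤ 3.6779·2.8 = 10.29812 can reach the point.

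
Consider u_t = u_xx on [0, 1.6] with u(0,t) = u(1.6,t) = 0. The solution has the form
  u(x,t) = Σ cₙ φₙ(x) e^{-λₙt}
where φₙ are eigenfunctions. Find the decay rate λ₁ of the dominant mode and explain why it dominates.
Eigenvalues: λₙ = n²π²/1.6².
First three modes:
  n=1: λ₁ = π²/1.6² ≈ 3.855
  n=2: λ₂ = 4π²/1.6² ≈ 15.421 (4× faster decay)
  n=3: λ₃ = 9π²/1.6² ≈ 34.698 (9× faster decay)
As t → ∞, higher modes decay exponentially faster. The n=1 mode dominates: u ~ c₁ sin(πx/1.6) e^{-λ₁t}.
Decay rate: λ₁ = π²/1.6² ≈ 3.855.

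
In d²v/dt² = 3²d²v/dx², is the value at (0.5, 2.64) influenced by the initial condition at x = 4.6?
Yes. The domain of dependence is [-7.42, 8.42], and 4.6 ∈ [-7.42, 8.42].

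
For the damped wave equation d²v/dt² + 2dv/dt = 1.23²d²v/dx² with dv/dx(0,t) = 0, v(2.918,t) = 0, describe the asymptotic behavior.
v → 0. Damping (γ=2) dissipates energy; oscillations decay exponentially.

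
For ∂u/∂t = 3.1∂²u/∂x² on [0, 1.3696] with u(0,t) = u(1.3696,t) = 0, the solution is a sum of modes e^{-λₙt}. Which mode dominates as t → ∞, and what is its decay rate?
Eigenvalues: λₙ = 3.1n²π²/1.3696².
First three modes:
  n=1: λ₁ = 3.1π²/1.3696² ≈ 16.311
  n=2: λ₂ = 12.4π²/1.3696² ≈ 65.243 (4× faster decay)
  n=3: λ₃ = 27.9π²/1.3696² ≈ 146.797 (9× faster decay)
As t → ∞, higher modes decay exponentially faster. The n=1 mode dominates: u ~ c₁ sin(πx/1.3696) e^{-λ₁t}.
Decay rate: λ₁ = 3.1π²/1.3696² ≈ 16.311.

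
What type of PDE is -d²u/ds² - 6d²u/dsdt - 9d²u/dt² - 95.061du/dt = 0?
With A = -1, B = -6, C = -9, the discriminant is 0. This is a parabolic PDE.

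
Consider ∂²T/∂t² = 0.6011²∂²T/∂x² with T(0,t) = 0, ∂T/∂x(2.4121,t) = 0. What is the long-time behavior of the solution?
As t → ∞, T oscillates (no decay). Energy is conserved; the solution oscillates indefinitely as standing waves.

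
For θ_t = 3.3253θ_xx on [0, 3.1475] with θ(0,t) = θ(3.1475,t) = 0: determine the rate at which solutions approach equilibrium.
Eigenvalues: λₙ = 3.3253n²π²/3.1475².
First three modes:
  n=1: λ₁ = 3.3253π²/3.1475² ≈ 3.313
  n=2: λ₂ = 13.3012π²/3.1475² ≈ 13.251 (4× faster decay)
  n=3: λ₃ = 29.9277π²/3.1475² ≈ 29.815 (9× faster decay)
As t → ∞, higher modes decay exponentially faster. The n=1 mode dominates: θ ~ c₁ sin(πx/3.1475) e^{-λ₁t}.
Decay rate: λ₁ = 3.3253π²/3.1475² ≈ 3.313.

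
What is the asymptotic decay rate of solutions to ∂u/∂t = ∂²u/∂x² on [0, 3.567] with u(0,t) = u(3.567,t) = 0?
Eigenvalues: λₙ = n²π²/3.567².
First three modes:
  n=1: λ₁ = π²/3.567² ≈ 0.776
  n=2: λ₂ = 4π²/3.567² ≈ 3.103 (4× faster decay)
  n=3: λ₃ = 9π²/3.567² ≈ 6.981 (9× faster decay)
As t → ∞, higher modes decay exponentially faster. The n=1 mode dominates: u ~ c₁ sin(πx/3.567) e^{-λ₁t}.
Decay rate: λ₁ = π²/3.567² ≈ 0.776.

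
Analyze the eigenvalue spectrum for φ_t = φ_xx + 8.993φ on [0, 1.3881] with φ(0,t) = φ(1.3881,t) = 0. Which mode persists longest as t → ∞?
Eigenvalues: λₙ = n²π²/1.3881² - 8.993.
First three modes:
  n=1: λ₁ = π²/1.3881² - 8.993 ≈ -3.871
  n=2: λ₂ = 4π²/1.3881² - 8.993 ≈ 11.496
  n=3: λ₃ = 9π²/1.3881² - 8.993 ≈ 37.107
Since π²/1.3881² ≈ 5.122 < 8.993, λ₁ < 0.
The n=1 mode grows fastest (−λₙ is largest for n=1) → dominates.
Asymptotic: φ ~ c₁ sin(πx/1.3881) e^{3.871t} (exponential growth at rate −λ₁ ≈ 3.871).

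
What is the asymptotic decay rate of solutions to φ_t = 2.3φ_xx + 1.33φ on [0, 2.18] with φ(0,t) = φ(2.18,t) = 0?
Eigenvalues: λₙ = 2.3n²π²/2.18² - 1.33.
First three modes:
  n=1: λ₁ = 2.3π²/2.18² - 1.33 ≈ 3.447
  n=2: λ₂ = 9.2π²/2.18² - 1.33 ≈ 17.776
  n=3: λ₃ = 20.7π²/2.18² - 1.33 ≈ 41.659
Since 2.3π²/2.18² ≈ 4.777 > 1.33, all λₙ > 0.
The n=1 mode decays slowest → dominates as t → ∞.
Asymptotic: φ ~ c₁ sin(πx/2.18) e^{-λ₁t} with decay rate λ₁ ≈ 3.447.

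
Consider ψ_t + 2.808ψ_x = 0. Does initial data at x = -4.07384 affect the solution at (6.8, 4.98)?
No. Only data at x = -7.18384 affects (6.8, 4.98). Advection has one-way propagation along characteristics.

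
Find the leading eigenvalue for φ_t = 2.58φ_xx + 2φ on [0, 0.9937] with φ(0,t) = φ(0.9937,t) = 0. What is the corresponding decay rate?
Eigenvalues: λₙ = 2.58n²π²/0.9937² - 2.
First three modes:
  n=1: λ₁ = 2.58π²/0.9937² - 2 ≈ 23.787
  n=2: λ₂ = 10.32π²/0.9937² - 2 ≈ 101.15
  n=3: λ₃ = 23.22π²/0.9937² - 2 ≈ 230.087
Since 2.58π²/0.9937² ≈ 25.787 > 2, all λₙ > 0.
The n=1 mode decays slowest → dominates as t → ∞.
Asymptotic: φ ~ c₁ sin(πx/0.9937) e^{-λ₁t} with decay rate λ₁ ≈ 23.787.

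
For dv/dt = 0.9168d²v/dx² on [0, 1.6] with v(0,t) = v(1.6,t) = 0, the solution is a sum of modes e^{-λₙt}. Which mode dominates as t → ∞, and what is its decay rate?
Eigenvalues: λₙ = 0.9168n²π²/1.6².
First three modes:
  n=1: λ₁ = 0.9168π²/1.6² ≈ 3.535
  n=2: λ₂ = 3.6672π²/1.6² ≈ 14.138 (4× faster decay)
  n=3: λ₃ = 8.2512π²/1.6² ≈ 31.811 (9× faster decay)
As t → ∞, higher modes decay exponentially faster. The n=1 mode dominates: v ~ c₁ sin(πx/1.6) e^{-λ₁t}.
Decay rate: λ₁ = 0.9168π²/1.6² ≈ 3.535.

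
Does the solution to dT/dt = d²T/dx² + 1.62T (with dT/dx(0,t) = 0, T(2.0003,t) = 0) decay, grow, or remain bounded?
T grows unboundedly. Reaction dominates diffusion (r=1.62 > κπ²/(4L²)≈0.62); solution grows exponentially.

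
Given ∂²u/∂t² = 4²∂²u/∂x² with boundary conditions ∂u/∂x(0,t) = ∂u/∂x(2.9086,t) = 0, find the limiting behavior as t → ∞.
u oscillates about a mean that drifts linearly in t (generically unbounded; no decay). There is no damping, so the nonconstant modes persist as standing waves (energy conserved, no decay). But with Neumann conditions at both ends the constant mode has eigenvalue 0: the spatial mean M(t) of u satisfies M'' = 0, so M(t) = M(0) + M'(0)·t. Unless the initial velocity has zero mean (∫u_t(x,0)dx = 0), the solution grows linearly in t (unbounded, though not exponentially); if it does have zero mean, the solution stays bounded and simply oscillates.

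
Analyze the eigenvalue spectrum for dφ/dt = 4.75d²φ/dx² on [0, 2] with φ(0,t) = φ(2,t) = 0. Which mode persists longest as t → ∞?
Eigenvalues: λₙ = 4.75n²π²/2².
First three modes:
  n=1: λ₁ = 4.75π²/2² ≈ 11.72
  n=2: λ₂ = 19π²/2² ≈ 46.881 (4× faster decay)
  n=3: λ₃ = 42.75π²/2² ≈ 105.481 (9× faster decay)
As t → ∞, higher modes decay exponentially faster. The n=1 mode dominates: φ ~ c₁ sin(πx/2) e^{-λ₁t}.
Decay rate: λ₁ = 4.75π²/2² ≈ 11.72.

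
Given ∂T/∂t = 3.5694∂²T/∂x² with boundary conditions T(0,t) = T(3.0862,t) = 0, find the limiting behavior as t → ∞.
T → 0. Heat diffuses out through both boundaries.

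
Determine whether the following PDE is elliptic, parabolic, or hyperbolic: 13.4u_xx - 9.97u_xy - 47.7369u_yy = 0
Coefficients: A = 13.4, B = -9.97, C = -47.7369. B² - 4AC = 2658.09874, which is positive, so the equation is hyperbolic.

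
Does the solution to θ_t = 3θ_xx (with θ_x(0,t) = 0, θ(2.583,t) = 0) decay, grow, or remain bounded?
θ → 0. Heat escapes through the Dirichlet boundary.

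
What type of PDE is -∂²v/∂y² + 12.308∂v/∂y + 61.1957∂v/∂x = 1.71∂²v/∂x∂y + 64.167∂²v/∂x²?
Rewriting in standard form: -64.167∂²v/∂x² - 1.71∂²v/∂x∂y - ∂²v/∂y² + 61.1957∂v/∂x + 12.308∂v/∂y = 0. With A = -64.167, B = -1.71, C = -1, the discriminant is -253.7439. This is an elliptic PDE.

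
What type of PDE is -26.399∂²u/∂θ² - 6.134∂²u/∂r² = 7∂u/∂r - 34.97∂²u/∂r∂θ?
Rewriting in standard form: -6.134∂²u/∂r² + 34.97∂²u/∂r∂θ - 26.399∂²u/∂θ² - 7∂u/∂r = 0. With A = -6.134, B = 34.97, C = -26.399, the discriminant is 575.175036. This is a hyperbolic PDE.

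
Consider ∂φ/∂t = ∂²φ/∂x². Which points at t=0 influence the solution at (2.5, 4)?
The entire real line. The heat equation has infinite propagation speed: any initial disturbance instantly affects all points (though exponentially small far away).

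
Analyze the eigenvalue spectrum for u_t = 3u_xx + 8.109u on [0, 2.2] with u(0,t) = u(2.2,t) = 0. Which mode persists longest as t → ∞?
Eigenvalues: λₙ = 3n²π²/2.2² - 8.109.
First three modes:
  n=1: λ₁ = 3π²/2.2² - 8.109 ≈ -1.991
  n=2: λ₂ = 12π²/2.2² - 8.109 ≈ 16.361
  n=3: λ₃ = 27π²/2.2² - 8.109 ≈ 46.949
Since 3π²/2.2² ≈ 6.118 < 8.109, λ₁ < 0.
The n=1 mode grows fastest (−λₙ is largest for n=1) → dominates.
Asymptotic: u ~ c₁ sin(πx/2.2) e^{1.991t} (exponential growth at rate −λ₁ ≈ 1.991).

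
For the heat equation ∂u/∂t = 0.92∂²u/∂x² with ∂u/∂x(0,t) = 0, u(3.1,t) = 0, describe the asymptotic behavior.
u → 0. Heat escapes through the Dirichlet boundary.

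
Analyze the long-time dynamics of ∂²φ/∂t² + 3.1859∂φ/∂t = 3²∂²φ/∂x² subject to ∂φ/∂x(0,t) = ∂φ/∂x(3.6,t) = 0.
Long-time behavior: φ → constant (steady state). Damping (γ=3.1859) dissipates the nonconstant modes; with Neumann BCs the spatial average obeys M''+γM'=0 and tends to a finite limit.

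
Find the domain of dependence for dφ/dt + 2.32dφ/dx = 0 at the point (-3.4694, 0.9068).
A single point: x = -5.573176. The characteristic through (-3.4694, 0.9068) is x - 2.32t = const, so x = -3.4694 - 2.32·0.9068 = -5.573176.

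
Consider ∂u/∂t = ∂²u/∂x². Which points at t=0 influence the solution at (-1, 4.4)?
The entire real line. The heat equation has infinite propagation speed: any initial disturbance instantly affects all points (though exponentially small far away).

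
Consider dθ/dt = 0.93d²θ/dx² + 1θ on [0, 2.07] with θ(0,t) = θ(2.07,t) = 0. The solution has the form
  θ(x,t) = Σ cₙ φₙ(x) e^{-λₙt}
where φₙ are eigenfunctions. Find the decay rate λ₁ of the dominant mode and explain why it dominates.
Eigenvalues: λₙ = 0.93n²π²/2.07² - 1.
First three modes:
  n=1: λ₁ = 0.93π²/2.07² - 1 ≈ 1.142
  n=2: λ₂ = 3.72π²/2.07² - 1 ≈ 7.568
  n=3: λ₃ = 8.37π²/2.07² - 1 ≈ 18.279
Since 0.93π²/2.07² ≈ 2.142 > 1, all λₙ > 0.
The n=1 mode decays slowest → dominates as t → ∞.
Asymptotic: θ ~ c₁ sin(πx/2.07) e^{-λ₁t} with decay rate λ₁ ≈ 1.142.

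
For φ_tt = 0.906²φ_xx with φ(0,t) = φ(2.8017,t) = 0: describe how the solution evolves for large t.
φ oscillates (no decay). Energy is conserved; the solution oscillates indefinitely as standing waves.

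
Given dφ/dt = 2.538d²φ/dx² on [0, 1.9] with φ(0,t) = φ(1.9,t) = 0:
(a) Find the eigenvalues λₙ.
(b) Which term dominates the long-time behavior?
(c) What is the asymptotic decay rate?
Eigenvalues: λₙ = 2.538n²π²/1.9².
First three modes:
  n=1: λ₁ = 2.538π²/1.9² ≈ 6.939
  n=2: λ₂ = 10.152π²/1.9² ≈ 27.755 (4× faster decay)
  n=3: λ₃ = 22.842π²/1.9² ≈ 62.449 (9× faster decay)
As t → ∞, higher modes decay exponentially faster. The n=1 mode dominates: φ ~ c₁ sin(πx/1.9) e^{-λ₁t}.
Decay rate: λ₁ = 2.538π²/1.9² ≈ 6.939.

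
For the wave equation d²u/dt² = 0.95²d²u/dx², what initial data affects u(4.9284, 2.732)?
Domain of dependence: [2.333, 7.5238]. Signals travel at speed 0.95, so data within |x - 4.9284| ≤ 0.95·2.732 = 2.5954 can reach the point.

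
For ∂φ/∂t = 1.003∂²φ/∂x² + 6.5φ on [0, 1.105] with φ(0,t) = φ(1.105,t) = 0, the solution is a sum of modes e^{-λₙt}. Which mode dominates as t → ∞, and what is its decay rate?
Eigenvalues: λₙ = 1.003n²π²/1.105² - 6.5.
First three modes:
  n=1: λ₁ = 1.003π²/1.105² - 6.5 ≈ 1.607
  n=2: λ₂ = 4.012π²/1.105² - 6.5 ≈ 25.929
  n=3: λ₃ = 9.027π²/1.105² - 6.5 ≈ 66.466
Since 1.003π²/1.105² ≈ 8.107 > 6.5, all λₙ > 0.
The n=1 mode decays slowest → dominates as t → ∞.
Asymptotic: φ ~ c₁ sin(πx/1.105) e^{-λ₁t} with decay rate λ₁ ≈ 1.607.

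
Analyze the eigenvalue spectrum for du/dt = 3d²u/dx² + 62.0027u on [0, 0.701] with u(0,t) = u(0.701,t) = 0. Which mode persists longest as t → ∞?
Eigenvalues: λₙ = 3n²π²/0.701² - 62.0027.
First three modes:
  n=1: λ₁ = 3π²/0.701² - 62.0027 ≈ -1.749
  n=2: λ₂ = 12π²/0.701² - 62.0027 ≈ 179.013
  n=3: λ₃ = 27π²/0.701² - 62.0027 ≈ 480.282
Since 3π²/0.701² ≈ 60.254 < 62.0027, λ₁ < 0.
The n=1 mode grows fastest (−λₙ is largest for n=1) → dominates.
Asymptotic: u ~ c₁ sin(πx/0.701) e^{1.749t} (exponential growth at rate −λ₁ ≈ 1.749).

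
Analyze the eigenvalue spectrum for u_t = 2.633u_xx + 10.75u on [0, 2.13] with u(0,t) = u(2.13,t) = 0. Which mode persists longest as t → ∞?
Eigenvalues: λₙ = 2.633n²π²/2.13² - 10.75.
First three modes:
  n=1: λ₁ = 2.633π²/2.13² - 10.75 ≈ -5.022
  n=2: λ₂ = 10.532π²/2.13² - 10.75 ≈ 12.161
  n=3: λ₃ = 23.697π²/2.13² - 10.75 ≈ 40.801
Since 2.633π²/2.13² ≈ 5.728 < 10.75, λ₁ < 0.
The n=1 mode grows fastest (−λₙ is largest for n=1) → dominates.
Asymptotic: u ~ c₁ sin(πx/2.13) e^{5.022t} (exponential growth at rate −λ₁ ≈ 5.022).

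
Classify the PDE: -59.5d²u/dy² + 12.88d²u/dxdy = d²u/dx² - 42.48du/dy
Rewriting in standard form: -d²u/dx² + 12.88d²u/dxdy - 59.5d²u/dy² + 42.48du/dy = 0. A = -1, B = 12.88, C = -59.5. Discriminant B² - 4AC = -72.1056. Since -72.1056 < 0, elliptic.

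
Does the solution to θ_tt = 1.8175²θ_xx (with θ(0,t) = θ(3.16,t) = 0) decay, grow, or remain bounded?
θ oscillates (no decay). Energy is conserved; the solution oscillates indefinitely as standing waves.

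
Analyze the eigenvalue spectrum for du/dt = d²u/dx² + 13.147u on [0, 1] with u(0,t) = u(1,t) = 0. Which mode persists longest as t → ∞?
Eigenvalues: λₙ = n²π²/1² - 13.147.
First three modes:
  n=1: λ₁ = π² - 13.147 ≈ -3.277
  n=2: λ₂ = 4π² - 13.147 ≈ 26.331
  n=3: λ₃ = 9π² - 13.147 ≈ 75.679
Since π² ≈ 9.87 < 13.147, λ₁ < 0.
The n=1 mode grows fastest (−λₙ is largest for n=1) → dominates.
Asymptotic: u ~ c₁ sin(πx/1) e^{3.277t} (exponential growth at rate −λ₁ ≈ 3.277).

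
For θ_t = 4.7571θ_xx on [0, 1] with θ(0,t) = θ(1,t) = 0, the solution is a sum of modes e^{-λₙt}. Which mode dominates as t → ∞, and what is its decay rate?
Eigenvalues: λₙ = 4.7571n²π².
First three modes:
  n=1: λ₁ = 4.7571π² ≈ 46.951
  n=2: λ₂ = 19.0284π² ≈ 187.803 (4× faster decay)
  n=3: λ₃ = 42.8139π² ≈ 422.556 (9× faster decay)
As t → ∞, higher modes decay exponentially faster. The n=1 mode dominates: θ ~ c₁ sin(πx) e^{-λ₁t}.
Decay rate: λ₁ = 4.7571π² ≈ 46.951.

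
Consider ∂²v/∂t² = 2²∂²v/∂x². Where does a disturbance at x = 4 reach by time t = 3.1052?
Domain of influence: [-2.2104, 10.2104]. Data at x = 4 spreads outward at speed 2.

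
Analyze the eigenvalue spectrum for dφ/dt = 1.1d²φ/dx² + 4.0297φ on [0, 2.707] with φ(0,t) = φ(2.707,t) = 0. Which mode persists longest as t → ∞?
Eigenvalues: λₙ = 1.1n²π²/2.707² - 4.0297.
First three modes:
  n=1: λ₁ = 1.1π²/2.707² - 4.0297 ≈ -2.548
  n=2: λ₂ = 4.4π²/2.707² - 4.0297 ≈ 1.896
  n=3: λ₃ = 9.9π²/2.707² - 4.0297 ≈ 9.304
Since 1.1π²/2.707² ≈ 1.482 < 4.0297, λ₁ < 0.
The n=1 mode grows fastest (−λₙ is largest for n=1) → dominates.
Asymptotic: φ ~ c₁ sin(πx/2.707) e^{2.548t} (exponential growth at rate −λ₁ ≈ 2.548).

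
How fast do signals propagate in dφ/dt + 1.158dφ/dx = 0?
Speed = 1.158. Information travels along x - 1.158t = const (rightward).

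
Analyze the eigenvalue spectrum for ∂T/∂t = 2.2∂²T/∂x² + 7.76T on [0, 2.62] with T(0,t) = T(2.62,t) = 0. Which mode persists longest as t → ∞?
Eigenvalues: λₙ = 2.2n²π²/2.62² - 7.76.
First three modes:
  n=1: λ₁ = 2.2π²/2.62² - 7.76 ≈ -4.597
  n=2: λ₂ = 8.8π²/2.62² - 7.76 ≈ 4.893
  n=3: λ₃ = 19.8π²/2.62² - 7.76 ≈ 20.708
Since 2.2π²/2.62² ≈ 3.163 < 7.76, λ₁ < 0.
The n=1 mode grows fastest (−λₙ is largest for n=1) → dominates.
Asymptotic: T ~ c₁ sin(πx/2.62) e^{4.597t} (exponential growth at rate −λ₁ ≈ 4.597).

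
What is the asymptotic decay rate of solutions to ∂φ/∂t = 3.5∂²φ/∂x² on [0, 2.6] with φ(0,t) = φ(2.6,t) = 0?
Eigenvalues: λₙ = 3.5n²π²/2.6².
First three modes:
  n=1: λ₁ = 3.5π²/2.6² ≈ 5.11
  n=2: λ₂ = 14π²/2.6² ≈ 20.44 (4× faster decay)
  n=3: λ₃ = 31.5π²/2.6² ≈ 45.99 (9× faster decay)
As t → ∞, higher modes decay exponentially faster. The n=1 mode dominates: φ ~ c₁ sin(πx/2.6) e^{-λ₁t}.
Decay rate: λ₁ = 3.5π²/2.6² ≈ 5.11.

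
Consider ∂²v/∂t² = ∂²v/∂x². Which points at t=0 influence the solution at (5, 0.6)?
Domain of dependence: [4.4, 5.6]. Signals travel at speed 1, so data within |x - 5| ≤ 1·0.6 = 0.6 can reach the point.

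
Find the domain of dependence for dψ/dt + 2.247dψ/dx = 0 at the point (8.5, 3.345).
A single point: x = 0.983785. The characteristic through (8.5, 3.345) is x - 2.247t = const, so x = 8.5 - 2.247·3.345 = 0.983785.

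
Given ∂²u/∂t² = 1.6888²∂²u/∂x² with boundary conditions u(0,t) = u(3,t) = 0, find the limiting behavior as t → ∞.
u oscillates (no decay). Energy is conserved; the solution oscillates indefinitely as standing waves.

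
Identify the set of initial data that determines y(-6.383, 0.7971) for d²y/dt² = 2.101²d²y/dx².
Domain of dependence: [-8.0577071, -4.7082929]. Signals travel at speed 2.101, so data within |x - -6.383| ≤ 2.101·0.7971 = 1.6747071 can reach the point.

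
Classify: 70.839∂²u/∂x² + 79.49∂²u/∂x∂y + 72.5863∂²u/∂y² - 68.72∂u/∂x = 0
Elliptic (discriminant = -14249.1035228).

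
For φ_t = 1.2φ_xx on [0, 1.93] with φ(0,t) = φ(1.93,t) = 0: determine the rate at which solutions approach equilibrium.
Eigenvalues: λₙ = 1.2n²π²/1.93².
First three modes:
  n=1: λ₁ = 1.2π²/1.93² ≈ 3.18
  n=2: λ₂ = 4.8π²/1.93² ≈ 12.718 (4× faster decay)
  n=3: λ₃ = 10.8π²/1.93² ≈ 28.616 (9× faster decay)
As t → ∞, higher modes decay exponentially faster. The n=1 mode dominates: φ ~ c₁ sin(πx/1.93) e^{-λ₁t}.
Decay rate: λ₁ = 1.2π²/1.93² ≈ 3.18.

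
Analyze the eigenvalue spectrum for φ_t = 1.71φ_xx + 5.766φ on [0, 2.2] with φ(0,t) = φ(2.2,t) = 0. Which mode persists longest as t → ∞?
Eigenvalues: λₙ = 1.71n²π²/2.2² - 5.766.
First three modes:
  n=1: λ₁ = 1.71π²/2.2² - 5.766 ≈ -2.279
  n=2: λ₂ = 6.84π²/2.2² - 5.766 ≈ 8.182
  n=3: λ₃ = 15.39π²/2.2² - 5.766 ≈ 25.617
Since 1.71π²/2.2² ≈ 3.487 < 5.766, λ₁ < 0.
The n=1 mode grows fastest (−λₙ is largest for n=1) → dominates.
Asymptotic: φ ~ c₁ sin(πx/2.2) e^{2.279t} (exponential growth at rate −λ₁ ≈ 2.279).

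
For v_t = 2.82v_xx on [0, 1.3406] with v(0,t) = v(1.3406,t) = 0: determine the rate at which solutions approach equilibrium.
Eigenvalues: λₙ = 2.82n²π²/1.3406².
First three modes:
  n=1: λ₁ = 2.82π²/1.3406² ≈ 15.486
  n=2: λ₂ = 11.28π²/1.3406² ≈ 61.946 (4× faster decay)
  n=3: λ₃ = 25.38π²/1.3406² ≈ 139.378 (9× faster decay)
As t → ∞, higher modes decay exponentially faster. The n=1 mode dominates: v ~ c₁ sin(πx/1.3406) e^{-λ₁t}.
Decay rate: λ₁ = 2.82π²/1.3406² ≈ 15.486.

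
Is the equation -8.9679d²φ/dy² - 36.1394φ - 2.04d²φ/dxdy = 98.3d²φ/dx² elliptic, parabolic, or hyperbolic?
Rewriting in standard form: -98.3d²φ/dx² - 2.04d²φ/dxdy - 8.9679d²φ/dy² - 36.1394φ = 0. Computing B² - 4AC with A = -98.3, B = -2.04, C = -8.9679: discriminant = -3522.01668 (negative). Answer: elliptic.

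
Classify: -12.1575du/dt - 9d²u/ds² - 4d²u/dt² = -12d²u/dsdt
Rewriting in standard form: -9d²u/ds² + 12d²u/dsdt - 4d²u/dt² - 12.1575du/dt = 0. Parabolic (discriminant = 0).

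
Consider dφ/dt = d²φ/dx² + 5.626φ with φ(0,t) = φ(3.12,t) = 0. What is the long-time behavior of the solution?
As t → ∞, φ grows unboundedly. Reaction dominates diffusion (r=5.626 > κπ²/L²≈1.01); solution grows exponentially.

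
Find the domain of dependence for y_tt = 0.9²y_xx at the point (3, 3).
Domain of dependence: [0.3, 5.7]. Signals travel at speed 0.9, so data within |x - 3| ≤ 0.9·3 = 2.7 can reach the point.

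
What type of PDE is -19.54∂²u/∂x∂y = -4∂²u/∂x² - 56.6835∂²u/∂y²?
Rewriting in standard form: 4∂²u/∂x² - 19.54∂²u/∂x∂y + 56.6835∂²u/∂y² = 0. With A = 4, B = -19.54, C = 56.6835, the discriminant is -525.1244. This is an elliptic PDE.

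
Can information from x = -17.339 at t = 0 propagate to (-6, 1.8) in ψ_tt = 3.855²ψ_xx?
No. The domain of dependence is [-12.939, 0.939], and -17.339 is outside this interval.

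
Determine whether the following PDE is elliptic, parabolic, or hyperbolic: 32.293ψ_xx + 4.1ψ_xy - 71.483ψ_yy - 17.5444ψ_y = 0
Coefficients: A = 32.293, B = 4.1, C = -71.483. B² - 4AC = 9250.412076, which is positive, so the equation is hyperbolic.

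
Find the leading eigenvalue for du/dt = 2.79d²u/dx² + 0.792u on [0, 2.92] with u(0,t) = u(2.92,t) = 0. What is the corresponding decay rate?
Eigenvalues: λₙ = 2.79n²π²/2.92² - 0.792.
First three modes:
  n=1: λ₁ = 2.79π²/2.92² - 0.792 ≈ 2.438
  n=2: λ₂ = 11.16π²/2.92² - 0.792 ≈ 12.126
  n=3: λ₃ = 25.11π²/2.92² - 0.792 ≈ 28.274
Since 2.79π²/2.92² ≈ 3.23 > 0.792, all λₙ > 0.
The n=1 mode decays slowest → dominates as t → ∞.
Asymptotic: u ~ c₁ sin(πx/2.92) e^{-λ₁t} with decay rate λ₁ ≈ 2.438.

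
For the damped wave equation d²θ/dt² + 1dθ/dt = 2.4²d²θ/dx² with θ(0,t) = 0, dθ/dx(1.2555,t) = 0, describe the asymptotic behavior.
θ → 0. Damping (γ=1) dissipates energy; oscillations decay exponentially.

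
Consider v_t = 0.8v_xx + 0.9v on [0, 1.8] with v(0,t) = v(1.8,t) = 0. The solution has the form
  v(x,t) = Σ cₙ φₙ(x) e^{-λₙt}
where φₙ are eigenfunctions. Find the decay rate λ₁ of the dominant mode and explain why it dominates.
Eigenvalues: λₙ = 0.8n²π²/1.8² - 0.9.
First three modes:
  n=1: λ₁ = 0.8π²/1.8² - 0.9 ≈ 1.537
  n=2: λ₂ = 3.2π²/1.8² - 0.9 ≈ 8.848
  n=3: λ₃ = 7.2π²/1.8² - 0.9 ≈ 21.032
Since 0.8π²/1.8² ≈ 2.437 > 0.9, all λₙ > 0.
The n=1 mode decays slowest → dominates as t → ∞.
Asymptotic: v ~ c₁ sin(πx/1.8) e^{-λ₁t} with decay rate λ₁ ≈ 1.537.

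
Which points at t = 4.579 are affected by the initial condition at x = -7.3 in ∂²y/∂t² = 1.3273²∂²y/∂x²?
Domain of influence: [-13.3777067, -1.2222933]. Data at x = -7.3 spreads outward at speed 1.3273.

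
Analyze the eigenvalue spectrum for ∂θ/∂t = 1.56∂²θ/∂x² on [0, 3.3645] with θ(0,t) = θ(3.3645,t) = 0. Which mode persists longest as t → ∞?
Eigenvalues: λₙ = 1.56n²π²/3.3645².
First three modes:
  n=1: λ₁ = 1.56π²/3.3645² ≈ 1.36
  n=2: λ₂ = 6.24π²/3.3645² ≈ 5.441 (4× faster decay)
  n=3: λ₃ = 14.04π²/3.3645² ≈ 12.241 (9× faster decay)
As t → ∞, higher modes decay exponentially faster. The n=1 mode dominates: θ ~ c₁ sin(πx/3.3645) e^{-λ₁t}.
Decay rate: λ₁ = 1.56π²/3.3645² ≈ 1.36.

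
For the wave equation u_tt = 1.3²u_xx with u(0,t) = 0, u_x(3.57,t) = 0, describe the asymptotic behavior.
u oscillates (no decay). Energy is conserved; the solution oscillates indefinitely as standing waves.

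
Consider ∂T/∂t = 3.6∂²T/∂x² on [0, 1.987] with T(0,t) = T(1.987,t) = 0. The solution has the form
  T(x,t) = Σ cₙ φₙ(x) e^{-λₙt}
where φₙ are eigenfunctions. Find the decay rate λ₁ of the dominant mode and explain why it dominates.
Eigenvalues: λₙ = 3.6n²π²/1.987².
First three modes:
  n=1: λ₁ = 3.6π²/1.987² ≈ 8.999
  n=2: λ₂ = 14.4π²/1.987² ≈ 35.997 (4× faster decay)
  n=3: λ₃ = 32.4π²/1.987² ≈ 80.993 (9× faster decay)
As t → ∞, higher modes decay exponentially faster. The n=1 mode dominates: T ~ c₁ sin(πx/1.987) e^{-λ₁t}.
Decay rate: λ₁ = 3.6π²/1.987² ≈ 8.999.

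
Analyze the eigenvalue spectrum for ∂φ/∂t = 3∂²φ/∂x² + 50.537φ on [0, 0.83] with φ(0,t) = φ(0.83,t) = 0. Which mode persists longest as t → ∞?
Eigenvalues: λₙ = 3n²π²/0.83² - 50.537.
First three modes:
  n=1: λ₁ = 3π²/0.83² - 50.537 ≈ -7.557
  n=2: λ₂ = 12π²/0.83² - 50.537 ≈ 121.382
  n=3: λ₃ = 27π²/0.83² - 50.537 ≈ 336.282
Since 3π²/0.83² ≈ 42.98 < 50.537, λ₁ < 0.
The n=1 mode grows fastest (−λₙ is largest for n=1) → dominates.
Asymptotic: φ ~ c₁ sin(πx/0.83) e^{7.557t} (exponential growth at rate −λ₁ ≈ 7.557).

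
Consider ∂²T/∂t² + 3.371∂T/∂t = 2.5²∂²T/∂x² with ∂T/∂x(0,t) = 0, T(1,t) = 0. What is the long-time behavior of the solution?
As t → ∞, T → 0. Damping (γ=3.371) dissipates energy; oscillations decay exponentially.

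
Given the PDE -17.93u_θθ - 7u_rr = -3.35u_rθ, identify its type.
Rewriting in standard form: -7u_rr + 3.35u_rθ - 17.93u_θθ = 0. The second-order coefficients are A = -7, B = 3.35, C = -17.93. Since B² - 4AC = -490.8175 < 0, this is an elliptic PDE.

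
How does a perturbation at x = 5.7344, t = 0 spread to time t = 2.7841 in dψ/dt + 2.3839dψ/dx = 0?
At x = 12.37141599. The characteristic carries data from (5.7344, 0) to (12.37141599, 2.7841).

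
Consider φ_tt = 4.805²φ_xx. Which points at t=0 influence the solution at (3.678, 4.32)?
Domain of dependence: [-17.0796, 24.4356]. Signals travel at speed 4.805, so data within |x - 3.678| ≤ 4.805·4.32 = 20.7576 can reach the point.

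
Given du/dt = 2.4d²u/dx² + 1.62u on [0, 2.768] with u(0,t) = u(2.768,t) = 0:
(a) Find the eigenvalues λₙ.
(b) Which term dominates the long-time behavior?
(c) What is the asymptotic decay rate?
Eigenvalues: λₙ = 2.4n²π²/2.768² - 1.62.
First three modes:
  n=1: λ₁ = 2.4π²/2.768² - 1.62 ≈ 1.472
  n=2: λ₂ = 9.6π²/2.768² - 1.62 ≈ 10.746
  n=3: λ₃ = 21.6π²/2.768² - 1.62 ≈ 26.204
Since 2.4π²/2.768² ≈ 3.092 > 1.62, all λₙ > 0.
The n=1 mode decays slowest → dominates as t → ∞.
Asymptotic: u ~ c₁ sin(πx/2.768) e^{-λ₁t} with decay rate λ₁ ≈ 1.472.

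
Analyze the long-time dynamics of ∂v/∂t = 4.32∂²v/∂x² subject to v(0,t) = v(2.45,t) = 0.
Long-time behavior: v → 0. Heat diffuses out through both boundaries.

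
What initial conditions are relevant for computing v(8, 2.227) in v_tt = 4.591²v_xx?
Domain of dependence: [-2.224157, 18.224157]. Signals travel at speed 4.591, so data within |x - 8| ≤ 4.591·2.227 = 10.224157 can reach the point.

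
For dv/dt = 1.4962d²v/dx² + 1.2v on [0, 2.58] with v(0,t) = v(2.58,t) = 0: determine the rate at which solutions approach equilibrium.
Eigenvalues: λₙ = 1.4962n²π²/2.58² - 1.2.
First three modes:
  n=1: λ₁ = 1.4962π²/2.58² - 1.2 ≈ 1.018
  n=2: λ₂ = 5.9848π²/2.58² - 1.2 ≈ 7.674
  n=3: λ₃ = 13.4658π²/2.58² - 1.2 ≈ 18.766
Since 1.4962π²/2.58² ≈ 2.218 > 1.2, all λₙ > 0.
The n=1 mode decays slowest → dominates as t → ∞.
Asymptotic: v ~ c₁ sin(πx/2.58) e^{-λ₁t} with decay rate λ₁ ≈ 1.018.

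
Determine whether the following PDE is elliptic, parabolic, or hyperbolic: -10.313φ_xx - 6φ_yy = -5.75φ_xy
Rewriting in standard form: -10.313φ_xx + 5.75φ_xy - 6φ_yy = 0. Coefficients: A = -10.313, B = 5.75, C = -6. B² - 4AC = -214.4495, which is negative, so the equation is elliptic.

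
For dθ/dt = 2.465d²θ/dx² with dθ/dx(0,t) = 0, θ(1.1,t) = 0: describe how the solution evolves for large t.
θ → 0. Heat escapes through the Dirichlet boundary.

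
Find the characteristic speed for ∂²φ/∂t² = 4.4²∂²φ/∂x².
Speed = 4.4. Information travels along characteristics x = x₀ ± 4.4t.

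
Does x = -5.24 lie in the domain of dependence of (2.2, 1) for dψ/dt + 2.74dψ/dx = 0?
No. Only data at x = -0.54 affects (2.2, 1). Advection has one-way propagation along characteristics.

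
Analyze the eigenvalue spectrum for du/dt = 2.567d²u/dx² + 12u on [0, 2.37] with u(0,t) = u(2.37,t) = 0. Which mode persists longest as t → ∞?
Eigenvalues: λₙ = 2.567n²π²/2.37² - 12.
First three modes:
  n=1: λ₁ = 2.567π²/2.37² - 12 ≈ -7.489
  n=2: λ₂ = 10.268π²/2.37² - 12 ≈ 6.042
  n=3: λ₃ = 23.103π²/2.37² - 12 ≈ 28.595
Since 2.567π²/2.37² ≈ 4.511 < 12, λ₁ < 0.
The n=1 mode grows fastest (−λₙ is largest for n=1) → dominates.
Asymptotic: u ~ c₁ sin(πx/2.37) e^{7.489t} (exponential growth at rate −λ₁ ≈ 7.489).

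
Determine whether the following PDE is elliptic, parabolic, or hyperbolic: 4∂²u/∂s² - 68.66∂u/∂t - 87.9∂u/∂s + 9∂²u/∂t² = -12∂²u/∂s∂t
Rewriting in standard form: 4∂²u/∂s² + 12∂²u/∂s∂t + 9∂²u/∂t² - 87.9∂u/∂s - 68.66∂u/∂t = 0. Coefficients: A = 4, B = 12, C = 9. B² - 4AC = 0, which is zero, so the equation is parabolic.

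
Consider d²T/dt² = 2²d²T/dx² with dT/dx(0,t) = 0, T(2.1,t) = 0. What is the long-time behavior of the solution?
As t → ∞, T oscillates (no decay). Energy is conserved; the solution oscillates indefinitely as standing waves.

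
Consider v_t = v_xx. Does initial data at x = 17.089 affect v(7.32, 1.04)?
Yes, for any finite x. The heat equation has infinite propagation speed, so all initial data affects all points at any t > 0.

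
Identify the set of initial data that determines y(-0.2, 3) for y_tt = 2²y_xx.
Domain of dependence: [-6.2, 5.8]. Signals travel at speed 2, so data within |x - -0.2| ≤ 2·3 = 6 can reach the point.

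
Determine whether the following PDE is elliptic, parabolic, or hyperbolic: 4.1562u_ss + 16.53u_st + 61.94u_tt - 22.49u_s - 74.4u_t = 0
Coefficients: A = 4.1562, B = 16.53, C = 61.94. B² - 4AC = -756.499212, which is negative, so the equation is elliptic.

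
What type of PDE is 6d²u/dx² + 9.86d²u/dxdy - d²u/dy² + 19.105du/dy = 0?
With A = 6, B = 9.86, C = -1, the discriminant is 121.2196. This is a hyperbolic PDE.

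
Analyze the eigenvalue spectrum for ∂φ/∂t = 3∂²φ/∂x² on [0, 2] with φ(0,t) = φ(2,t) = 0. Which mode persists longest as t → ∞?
Eigenvalues: λₙ = 3n²π²/2².
First three modes:
  n=1: λ₁ = 3π²/2² ≈ 7.402
  n=2: λ₂ = 12π²/2² ≈ 29.609 (4× faster decay)
  n=3: λ₃ = 27π²/2² ≈ 66.62 (9× faster decay)
As t → ∞, higher modes decay exponentially faster. The n=1 mode dominates: φ ~ c₁ sin(πx/2) e^{-λ₁t}.
Decay rate: λ₁ = 3π²/2² ≈ 7.402.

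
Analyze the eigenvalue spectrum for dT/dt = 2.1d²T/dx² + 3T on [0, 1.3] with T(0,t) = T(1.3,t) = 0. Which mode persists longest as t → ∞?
Eigenvalues: λₙ = 2.1n²π²/1.3² - 3.
First three modes:
  n=1: λ₁ = 2.1π²/1.3² - 3 ≈ 9.264
  n=2: λ₂ = 8.4π²/1.3² - 3 ≈ 46.056
  n=3: λ₃ = 18.9π²/1.3² - 3 ≈ 107.376
Since 2.1π²/1.3² ≈ 12.264 > 3, all λₙ > 0.
The n=1 mode decays slowest → dominates as t → ∞.
Asymptotic: T ~ c₁ sin(πx/1.3) e^{-λ₁t} with decay rate λ₁ ≈ 9.264.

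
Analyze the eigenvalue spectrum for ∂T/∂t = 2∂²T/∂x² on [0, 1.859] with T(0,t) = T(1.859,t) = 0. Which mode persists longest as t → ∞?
Eigenvalues: λₙ = 2n²π²/1.859².
First three modes:
  n=1: λ₁ = 2π²/1.859² ≈ 5.712
  n=2: λ₂ = 8π²/1.859² ≈ 22.847 (4× faster decay)
  n=3: λ₃ = 18π²/1.859² ≈ 51.406 (9× faster decay)
As t → ∞, higher modes decay exponentially faster. The n=1 mode dominates: T ~ c₁ sin(πx/1.859) e^{-λ₁t}.
Decay rate: λ₁ = 2π²/1.859² ≈ 5.712.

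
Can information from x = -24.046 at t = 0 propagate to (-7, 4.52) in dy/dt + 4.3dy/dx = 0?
No. Only data at x = -26.436 affects (-7, 4.52). Advection has one-way propagation along characteristics.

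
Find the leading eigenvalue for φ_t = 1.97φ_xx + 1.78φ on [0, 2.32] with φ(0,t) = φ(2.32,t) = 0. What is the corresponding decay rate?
Eigenvalues: λₙ = 1.97n²π²/2.32² - 1.78.
First three modes:
  n=1: λ₁ = 1.97π²/2.32² - 1.78 ≈ 1.832
  n=2: λ₂ = 7.88π²/2.32² - 1.78 ≈ 12.669
  n=3: λ₃ = 17.73π²/2.32² - 1.78 ≈ 30.731
Since 1.97π²/2.32² ≈ 3.612 > 1.78, all λₙ > 0.
The n=1 mode decays slowest → dominates as t → ∞.
Asymptotic: φ ~ c₁ sin(πx/2.32) e^{-λ₁t} with decay rate λ₁ ≈ 1.832.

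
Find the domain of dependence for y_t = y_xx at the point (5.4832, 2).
The entire real line. The heat equation has infinite propagation speed: any initial disturbance instantly affects all points (though exponentially small far away).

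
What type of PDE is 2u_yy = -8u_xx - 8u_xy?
Rewriting in standard form: 8u_xx + 8u_xy + 2u_yy = 0. With A = 8, B = 8, C = 2, the discriminant is 0. This is a parabolic PDE.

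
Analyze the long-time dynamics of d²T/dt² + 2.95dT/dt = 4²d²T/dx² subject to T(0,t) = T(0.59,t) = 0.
Long-time behavior: T → 0. Damping (γ=2.95) dissipates energy; oscillations decay exponentially.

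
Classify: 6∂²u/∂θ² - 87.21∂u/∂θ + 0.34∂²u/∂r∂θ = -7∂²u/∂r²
Rewriting in standard form: 7∂²u/∂r² + 0.34∂²u/∂r∂θ + 6∂²u/∂θ² - 87.21∂u/∂θ = 0. Elliptic (discriminant = -167.8844).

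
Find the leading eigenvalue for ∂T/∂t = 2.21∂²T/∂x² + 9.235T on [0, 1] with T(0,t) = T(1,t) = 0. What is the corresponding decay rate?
Eigenvalues: λₙ = 2.21n²π²/1² - 9.235.
First three modes:
  n=1: λ₁ = 2.21π² - 9.235 ≈ 12.577
  n=2: λ₂ = 8.84π² - 9.235 ≈ 78.012
  n=3: λ₃ = 19.89π² - 9.235 ≈ 187.071
Since 2.21π² ≈ 21.812 > 9.235, all λₙ > 0.
The n=1 mode decays slowest → dominates as t → ∞.
Asymptotic: T ~ c₁ sin(πx/1) e^{-λ₁t} with decay rate λ₁ ≈ 12.577.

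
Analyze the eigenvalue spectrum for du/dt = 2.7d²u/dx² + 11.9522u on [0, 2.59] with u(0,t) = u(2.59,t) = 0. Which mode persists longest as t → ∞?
Eigenvalues: λₙ = 2.7n²π²/2.59² - 11.9522.
First three modes:
  n=1: λ₁ = 2.7π²/2.59² - 11.9522 ≈ -7.98
  n=2: λ₂ = 10.8π²/2.59² - 11.9522 ≈ 3.938
  n=3: λ₃ = 24.3π²/2.59² - 11.9522 ≈ 23.8
Since 2.7π²/2.59² ≈ 3.973 < 11.9522, λ₁ < 0.
The n=1 mode grows fastest (−λₙ is largest for n=1) → dominates.
Asymptotic: u ~ c₁ sin(πx/2.59) e^{7.98t} (exponential growth at rate −λ₁ ≈ 7.98).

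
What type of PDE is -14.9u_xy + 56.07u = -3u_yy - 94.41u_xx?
Rewriting in standard form: 94.41u_xx - 14.9u_xy + 3u_yy + 56.07u = 0. With A = 94.41, B = -14.9, C = 3, the discriminant is -910.91. This is an elliptic PDE.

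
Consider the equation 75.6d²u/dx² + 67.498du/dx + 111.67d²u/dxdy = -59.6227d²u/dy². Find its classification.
Rewriting in standard form: 75.6d²u/dx² + 111.67d²u/dxdy + 59.6227d²u/dy² + 67.498du/dx = 0. Elliptic. (A = 75.6, B = 111.67, C = 59.6227 gives B² - 4AC = -5559.71558.)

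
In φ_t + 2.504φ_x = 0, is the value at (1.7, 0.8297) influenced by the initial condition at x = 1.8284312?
No. Only data at x = -0.3775688 affects (1.7, 0.8297). Advection has one-way propagation along characteristics.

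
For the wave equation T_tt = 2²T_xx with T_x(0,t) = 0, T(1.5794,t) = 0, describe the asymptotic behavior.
T oscillates (no decay). Energy is conserved; the solution oscillates indefinitely as standing waves.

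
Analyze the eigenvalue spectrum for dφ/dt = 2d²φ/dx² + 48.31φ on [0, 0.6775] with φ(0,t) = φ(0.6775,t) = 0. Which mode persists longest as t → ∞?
Eigenvalues: λₙ = 2n²π²/0.6775² - 48.31.
First three modes:
  n=1: λ₁ = 2π²/0.6775² - 48.31 ≈ -5.306
  n=2: λ₂ = 8π²/0.6775² - 48.31 ≈ 123.707
  n=3: λ₃ = 18π²/0.6775² - 48.31 ≈ 338.728
Since 2π²/0.6775² ≈ 43.004 < 48.31, λ₁ < 0.
The n=1 mode grows fastest (−λₙ is largest for n=1) → dominates.
Asymptotic: φ ~ c₁ sin(πx/0.6775) e^{5.306t} (exponential growth at rate −λ₁ ≈ 5.306).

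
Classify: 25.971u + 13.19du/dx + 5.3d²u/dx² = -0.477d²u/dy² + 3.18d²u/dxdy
Rewriting in standard form: 5.3d²u/dx² - 3.18d²u/dxdy + 0.477d²u/dy² + 13.19du/dx + 25.971u = 0. Parabolic (discriminant = 0).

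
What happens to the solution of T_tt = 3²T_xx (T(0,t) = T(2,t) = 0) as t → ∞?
T oscillates (no decay). Energy is conserved; the solution oscillates indefinitely as standing waves.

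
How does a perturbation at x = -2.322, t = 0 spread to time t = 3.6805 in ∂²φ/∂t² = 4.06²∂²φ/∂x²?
Domain of influence: [-17.26483, 12.62083]. Data at x = -2.322 spreads outward at speed 4.06.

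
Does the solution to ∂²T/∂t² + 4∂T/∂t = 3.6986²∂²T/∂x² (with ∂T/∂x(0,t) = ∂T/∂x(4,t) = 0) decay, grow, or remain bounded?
T → constant (steady state). Damping (γ=4) dissipates the nonconstant modes; with Neumann BCs the spatial average obeys M''+γM'=0 and tends to a finite limit.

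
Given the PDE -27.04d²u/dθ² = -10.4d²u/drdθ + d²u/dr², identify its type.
Rewriting in standard form: -d²u/dr² + 10.4d²u/drdθ - 27.04d²u/dθ² = 0. The second-order coefficients are A = -1, B = 10.4, C = -27.04. Since B² - 4AC = 0 = 0, this is a parabolic PDE.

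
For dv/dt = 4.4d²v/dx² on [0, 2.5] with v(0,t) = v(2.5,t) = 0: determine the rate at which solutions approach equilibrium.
Eigenvalues: λₙ = 4.4n²π²/2.5².
First three modes:
  n=1: λ₁ = 4.4π²/2.5² ≈ 6.948
  n=2: λ₂ = 17.6π²/2.5² ≈ 27.793 (4× faster decay)
  n=3: λ₃ = 39.6π²/2.5² ≈ 62.534 (9× faster decay)
As t → ∞, higher modes decay exponentially faster. The n=1 mode dominates: v ~ c₁ sin(πx/2.5) e^{-λ₁t}.
Decay rate: λ₁ = 4.4π²/2.5² ≈ 6.948.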